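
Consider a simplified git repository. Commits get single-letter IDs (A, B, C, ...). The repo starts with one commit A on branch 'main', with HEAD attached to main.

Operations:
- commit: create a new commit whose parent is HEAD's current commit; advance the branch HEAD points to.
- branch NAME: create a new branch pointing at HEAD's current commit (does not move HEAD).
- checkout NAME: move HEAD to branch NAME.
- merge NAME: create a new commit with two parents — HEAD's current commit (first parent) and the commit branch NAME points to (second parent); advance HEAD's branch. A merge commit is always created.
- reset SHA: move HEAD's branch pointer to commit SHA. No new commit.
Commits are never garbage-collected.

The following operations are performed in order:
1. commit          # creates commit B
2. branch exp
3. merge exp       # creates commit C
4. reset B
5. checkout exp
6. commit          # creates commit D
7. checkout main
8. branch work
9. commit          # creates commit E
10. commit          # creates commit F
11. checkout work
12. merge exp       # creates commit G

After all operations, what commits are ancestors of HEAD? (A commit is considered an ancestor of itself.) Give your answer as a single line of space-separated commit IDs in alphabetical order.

Answer: A B D G

Derivation:
After op 1 (commit): HEAD=main@B [main=B]
After op 2 (branch): HEAD=main@B [exp=B main=B]
After op 3 (merge): HEAD=main@C [exp=B main=C]
After op 4 (reset): HEAD=main@B [exp=B main=B]
After op 5 (checkout): HEAD=exp@B [exp=B main=B]
After op 6 (commit): HEAD=exp@D [exp=D main=B]
After op 7 (checkout): HEAD=main@B [exp=D main=B]
After op 8 (branch): HEAD=main@B [exp=D main=B work=B]
After op 9 (commit): HEAD=main@E [exp=D main=E work=B]
After op 10 (commit): HEAD=main@F [exp=D main=F work=B]
After op 11 (checkout): HEAD=work@B [exp=D main=F work=B]
After op 12 (merge): HEAD=work@G [exp=D main=F work=G]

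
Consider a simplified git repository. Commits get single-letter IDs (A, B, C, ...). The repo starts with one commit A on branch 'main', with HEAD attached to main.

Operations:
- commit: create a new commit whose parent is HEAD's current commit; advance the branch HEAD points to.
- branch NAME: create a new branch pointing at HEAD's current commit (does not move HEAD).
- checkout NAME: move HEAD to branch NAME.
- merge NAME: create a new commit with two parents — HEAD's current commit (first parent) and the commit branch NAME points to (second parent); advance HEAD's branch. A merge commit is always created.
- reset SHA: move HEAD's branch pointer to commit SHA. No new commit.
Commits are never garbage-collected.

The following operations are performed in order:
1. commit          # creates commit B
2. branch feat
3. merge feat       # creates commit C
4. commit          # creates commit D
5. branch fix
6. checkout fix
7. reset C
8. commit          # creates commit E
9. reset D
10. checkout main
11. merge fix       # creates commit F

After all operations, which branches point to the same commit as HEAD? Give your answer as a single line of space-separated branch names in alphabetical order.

After op 1 (commit): HEAD=main@B [main=B]
After op 2 (branch): HEAD=main@B [feat=B main=B]
After op 3 (merge): HEAD=main@C [feat=B main=C]
After op 4 (commit): HEAD=main@D [feat=B main=D]
After op 5 (branch): HEAD=main@D [feat=B fix=D main=D]
After op 6 (checkout): HEAD=fix@D [feat=B fix=D main=D]
After op 7 (reset): HEAD=fix@C [feat=B fix=C main=D]
After op 8 (commit): HEAD=fix@E [feat=B fix=E main=D]
After op 9 (reset): HEAD=fix@D [feat=B fix=D main=D]
After op 10 (checkout): HEAD=main@D [feat=B fix=D main=D]
After op 11 (merge): HEAD=main@F [feat=B fix=D main=F]

Answer: main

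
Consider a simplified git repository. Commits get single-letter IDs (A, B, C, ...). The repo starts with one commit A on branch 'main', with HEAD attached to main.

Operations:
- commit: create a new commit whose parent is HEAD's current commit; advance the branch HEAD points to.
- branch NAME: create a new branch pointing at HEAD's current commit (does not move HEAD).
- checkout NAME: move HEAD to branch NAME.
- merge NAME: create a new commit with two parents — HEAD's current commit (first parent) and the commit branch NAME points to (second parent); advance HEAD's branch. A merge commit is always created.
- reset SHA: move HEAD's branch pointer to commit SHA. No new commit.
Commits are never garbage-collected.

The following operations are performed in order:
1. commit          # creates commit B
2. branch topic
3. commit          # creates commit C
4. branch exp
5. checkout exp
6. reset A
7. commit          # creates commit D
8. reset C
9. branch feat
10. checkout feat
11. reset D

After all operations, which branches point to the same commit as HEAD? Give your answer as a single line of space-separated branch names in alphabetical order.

Answer: feat

Derivation:
After op 1 (commit): HEAD=main@B [main=B]
After op 2 (branch): HEAD=main@B [main=B topic=B]
After op 3 (commit): HEAD=main@C [main=C topic=B]
After op 4 (branch): HEAD=main@C [exp=C main=C topic=B]
After op 5 (checkout): HEAD=exp@C [exp=C main=C topic=B]
After op 6 (reset): HEAD=exp@A [exp=A main=C topic=B]
After op 7 (commit): HEAD=exp@D [exp=D main=C topic=B]
After op 8 (reset): HEAD=exp@C [exp=C main=C topic=B]
After op 9 (branch): HEAD=exp@C [exp=C feat=C main=C topic=B]
After op 10 (checkout): HEAD=feat@C [exp=C feat=C main=C topic=B]
After op 11 (reset): HEAD=feat@D [exp=C feat=D main=C topic=B]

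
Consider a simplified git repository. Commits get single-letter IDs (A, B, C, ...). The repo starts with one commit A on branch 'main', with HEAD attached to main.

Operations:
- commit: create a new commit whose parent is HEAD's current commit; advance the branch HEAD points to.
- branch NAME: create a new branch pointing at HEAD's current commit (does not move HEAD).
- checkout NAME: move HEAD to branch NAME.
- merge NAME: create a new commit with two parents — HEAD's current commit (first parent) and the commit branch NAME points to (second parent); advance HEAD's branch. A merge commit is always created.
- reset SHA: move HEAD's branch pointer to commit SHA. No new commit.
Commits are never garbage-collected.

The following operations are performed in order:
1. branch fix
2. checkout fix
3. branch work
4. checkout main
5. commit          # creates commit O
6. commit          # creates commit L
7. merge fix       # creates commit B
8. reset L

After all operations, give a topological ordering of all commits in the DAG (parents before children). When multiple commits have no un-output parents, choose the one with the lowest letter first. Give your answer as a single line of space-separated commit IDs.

After op 1 (branch): HEAD=main@A [fix=A main=A]
After op 2 (checkout): HEAD=fix@A [fix=A main=A]
After op 3 (branch): HEAD=fix@A [fix=A main=A work=A]
After op 4 (checkout): HEAD=main@A [fix=A main=A work=A]
After op 5 (commit): HEAD=main@O [fix=A main=O work=A]
After op 6 (commit): HEAD=main@L [fix=A main=L work=A]
After op 7 (merge): HEAD=main@B [fix=A main=B work=A]
After op 8 (reset): HEAD=main@L [fix=A main=L work=A]
commit A: parents=[]
commit B: parents=['L', 'A']
commit L: parents=['O']
commit O: parents=['A']

Answer: A O L B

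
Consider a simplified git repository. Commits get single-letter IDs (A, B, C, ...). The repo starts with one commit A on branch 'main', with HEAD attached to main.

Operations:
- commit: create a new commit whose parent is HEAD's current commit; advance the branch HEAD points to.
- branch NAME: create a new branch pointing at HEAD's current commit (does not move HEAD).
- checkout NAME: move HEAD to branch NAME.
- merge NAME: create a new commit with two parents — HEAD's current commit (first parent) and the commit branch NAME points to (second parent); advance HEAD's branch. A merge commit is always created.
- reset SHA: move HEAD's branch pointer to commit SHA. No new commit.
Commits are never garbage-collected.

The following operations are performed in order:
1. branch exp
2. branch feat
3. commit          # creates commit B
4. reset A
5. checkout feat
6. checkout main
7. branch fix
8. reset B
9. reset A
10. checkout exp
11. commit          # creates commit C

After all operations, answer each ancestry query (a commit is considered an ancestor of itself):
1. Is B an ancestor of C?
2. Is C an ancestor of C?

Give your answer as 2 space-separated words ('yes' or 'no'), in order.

Answer: no yes

Derivation:
After op 1 (branch): HEAD=main@A [exp=A main=A]
After op 2 (branch): HEAD=main@A [exp=A feat=A main=A]
After op 3 (commit): HEAD=main@B [exp=A feat=A main=B]
After op 4 (reset): HEAD=main@A [exp=A feat=A main=A]
After op 5 (checkout): HEAD=feat@A [exp=A feat=A main=A]
After op 6 (checkout): HEAD=main@A [exp=A feat=A main=A]
After op 7 (branch): HEAD=main@A [exp=A feat=A fix=A main=A]
After op 8 (reset): HEAD=main@B [exp=A feat=A fix=A main=B]
After op 9 (reset): HEAD=main@A [exp=A feat=A fix=A main=A]
After op 10 (checkout): HEAD=exp@A [exp=A feat=A fix=A main=A]
After op 11 (commit): HEAD=exp@C [exp=C feat=A fix=A main=A]
ancestors(C) = {A,C}; B in? no
ancestors(C) = {A,C}; C in? yes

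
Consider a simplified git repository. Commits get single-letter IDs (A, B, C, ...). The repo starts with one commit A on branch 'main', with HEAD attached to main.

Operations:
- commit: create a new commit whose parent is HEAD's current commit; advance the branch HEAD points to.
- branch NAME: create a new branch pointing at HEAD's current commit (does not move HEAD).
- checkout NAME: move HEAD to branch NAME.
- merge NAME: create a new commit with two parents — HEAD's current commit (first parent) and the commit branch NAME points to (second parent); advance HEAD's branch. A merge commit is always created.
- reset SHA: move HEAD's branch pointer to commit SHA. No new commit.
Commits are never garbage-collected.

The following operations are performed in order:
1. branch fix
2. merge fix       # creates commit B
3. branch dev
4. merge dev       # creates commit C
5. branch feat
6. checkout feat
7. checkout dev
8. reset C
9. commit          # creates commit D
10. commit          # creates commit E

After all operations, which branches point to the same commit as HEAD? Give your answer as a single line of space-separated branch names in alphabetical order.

Answer: dev

Derivation:
After op 1 (branch): HEAD=main@A [fix=A main=A]
After op 2 (merge): HEAD=main@B [fix=A main=B]
After op 3 (branch): HEAD=main@B [dev=B fix=A main=B]
After op 4 (merge): HEAD=main@C [dev=B fix=A main=C]
After op 5 (branch): HEAD=main@C [dev=B feat=C fix=A main=C]
After op 6 (checkout): HEAD=feat@C [dev=B feat=C fix=A main=C]
After op 7 (checkout): HEAD=dev@B [dev=B feat=C fix=A main=C]
After op 8 (reset): HEAD=dev@C [dev=C feat=C fix=A main=C]
After op 9 (commit): HEAD=dev@D [dev=D feat=C fix=A main=C]
After op 10 (commit): HEAD=dev@E [dev=E feat=C fix=A main=C]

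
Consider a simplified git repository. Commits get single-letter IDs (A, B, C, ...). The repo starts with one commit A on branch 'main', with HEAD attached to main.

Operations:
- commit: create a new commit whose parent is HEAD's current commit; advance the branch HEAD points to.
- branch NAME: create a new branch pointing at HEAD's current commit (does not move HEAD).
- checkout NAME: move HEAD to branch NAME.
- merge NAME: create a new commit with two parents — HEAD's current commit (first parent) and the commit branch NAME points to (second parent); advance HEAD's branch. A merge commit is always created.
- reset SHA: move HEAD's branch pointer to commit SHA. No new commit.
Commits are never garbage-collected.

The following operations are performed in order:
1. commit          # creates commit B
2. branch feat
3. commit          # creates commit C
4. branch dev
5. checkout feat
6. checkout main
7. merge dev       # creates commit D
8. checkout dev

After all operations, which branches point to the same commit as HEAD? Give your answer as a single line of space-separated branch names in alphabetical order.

Answer: dev

Derivation:
After op 1 (commit): HEAD=main@B [main=B]
After op 2 (branch): HEAD=main@B [feat=B main=B]
After op 3 (commit): HEAD=main@C [feat=B main=C]
After op 4 (branch): HEAD=main@C [dev=C feat=B main=C]
After op 5 (checkout): HEAD=feat@B [dev=C feat=B main=C]
After op 6 (checkout): HEAD=main@C [dev=C feat=B main=C]
After op 7 (merge): HEAD=main@D [dev=C feat=B main=D]
After op 8 (checkout): HEAD=dev@C [dev=C feat=B main=D]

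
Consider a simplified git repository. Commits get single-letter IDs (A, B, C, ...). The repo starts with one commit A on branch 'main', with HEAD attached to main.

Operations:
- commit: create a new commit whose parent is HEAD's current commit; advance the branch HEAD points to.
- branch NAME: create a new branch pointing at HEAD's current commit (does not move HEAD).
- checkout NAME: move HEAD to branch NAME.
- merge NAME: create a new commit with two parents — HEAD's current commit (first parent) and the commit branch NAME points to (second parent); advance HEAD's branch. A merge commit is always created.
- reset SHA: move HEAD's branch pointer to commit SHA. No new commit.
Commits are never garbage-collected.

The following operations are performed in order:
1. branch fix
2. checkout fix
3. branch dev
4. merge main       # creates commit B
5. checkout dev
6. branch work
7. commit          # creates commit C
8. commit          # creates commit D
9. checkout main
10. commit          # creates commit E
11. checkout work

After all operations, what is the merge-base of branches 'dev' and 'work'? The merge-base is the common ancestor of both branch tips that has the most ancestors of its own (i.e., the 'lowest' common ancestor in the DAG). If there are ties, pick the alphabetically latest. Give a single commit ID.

After op 1 (branch): HEAD=main@A [fix=A main=A]
After op 2 (checkout): HEAD=fix@A [fix=A main=A]
After op 3 (branch): HEAD=fix@A [dev=A fix=A main=A]
After op 4 (merge): HEAD=fix@B [dev=A fix=B main=A]
After op 5 (checkout): HEAD=dev@A [dev=A fix=B main=A]
After op 6 (branch): HEAD=dev@A [dev=A fix=B main=A work=A]
After op 7 (commit): HEAD=dev@C [dev=C fix=B main=A work=A]
After op 8 (commit): HEAD=dev@D [dev=D fix=B main=A work=A]
After op 9 (checkout): HEAD=main@A [dev=D fix=B main=A work=A]
After op 10 (commit): HEAD=main@E [dev=D fix=B main=E work=A]
After op 11 (checkout): HEAD=work@A [dev=D fix=B main=E work=A]
ancestors(dev=D): ['A', 'C', 'D']
ancestors(work=A): ['A']
common: ['A']

Answer: A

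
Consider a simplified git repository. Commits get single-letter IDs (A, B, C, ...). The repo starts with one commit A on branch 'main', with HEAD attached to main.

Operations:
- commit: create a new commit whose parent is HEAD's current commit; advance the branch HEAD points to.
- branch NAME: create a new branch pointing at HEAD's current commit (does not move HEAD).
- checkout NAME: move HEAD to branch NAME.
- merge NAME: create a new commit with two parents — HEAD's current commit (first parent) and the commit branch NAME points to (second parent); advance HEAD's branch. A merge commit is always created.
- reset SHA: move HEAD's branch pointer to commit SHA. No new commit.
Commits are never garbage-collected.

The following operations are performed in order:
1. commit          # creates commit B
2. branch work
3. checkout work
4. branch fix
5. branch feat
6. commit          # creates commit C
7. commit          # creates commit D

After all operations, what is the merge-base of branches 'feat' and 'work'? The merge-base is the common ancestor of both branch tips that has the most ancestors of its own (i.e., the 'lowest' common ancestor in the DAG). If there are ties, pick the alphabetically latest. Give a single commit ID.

After op 1 (commit): HEAD=main@B [main=B]
After op 2 (branch): HEAD=main@B [main=B work=B]
After op 3 (checkout): HEAD=work@B [main=B work=B]
After op 4 (branch): HEAD=work@B [fix=B main=B work=B]
After op 5 (branch): HEAD=work@B [feat=B fix=B main=B work=B]
After op 6 (commit): HEAD=work@C [feat=B fix=B main=B work=C]
After op 7 (commit): HEAD=work@D [feat=B fix=B main=B work=D]
ancestors(feat=B): ['A', 'B']
ancestors(work=D): ['A', 'B', 'C', 'D']
common: ['A', 'B']

Answer: B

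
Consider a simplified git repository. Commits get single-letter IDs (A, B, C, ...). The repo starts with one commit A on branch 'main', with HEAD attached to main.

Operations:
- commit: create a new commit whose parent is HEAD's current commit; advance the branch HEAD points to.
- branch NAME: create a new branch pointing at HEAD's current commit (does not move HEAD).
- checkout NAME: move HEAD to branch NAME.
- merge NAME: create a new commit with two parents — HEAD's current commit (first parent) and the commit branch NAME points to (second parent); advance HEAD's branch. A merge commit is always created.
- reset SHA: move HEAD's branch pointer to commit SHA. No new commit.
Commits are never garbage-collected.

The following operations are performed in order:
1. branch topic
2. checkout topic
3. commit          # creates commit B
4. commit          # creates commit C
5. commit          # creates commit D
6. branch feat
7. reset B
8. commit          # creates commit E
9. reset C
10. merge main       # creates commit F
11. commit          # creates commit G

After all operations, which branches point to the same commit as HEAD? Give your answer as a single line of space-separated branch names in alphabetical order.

Answer: topic

Derivation:
After op 1 (branch): HEAD=main@A [main=A topic=A]
After op 2 (checkout): HEAD=topic@A [main=A topic=A]
After op 3 (commit): HEAD=topic@B [main=A topic=B]
After op 4 (commit): HEAD=topic@C [main=A topic=C]
After op 5 (commit): HEAD=topic@D [main=A topic=D]
After op 6 (branch): HEAD=topic@D [feat=D main=A topic=D]
After op 7 (reset): HEAD=topic@B [feat=D main=A topic=B]
After op 8 (commit): HEAD=topic@E [feat=D main=A topic=E]
After op 9 (reset): HEAD=topic@C [feat=D main=A topic=C]
After op 10 (merge): HEAD=topic@F [feat=D main=A topic=F]
After op 11 (commit): HEAD=topic@G [feat=D main=A topic=G]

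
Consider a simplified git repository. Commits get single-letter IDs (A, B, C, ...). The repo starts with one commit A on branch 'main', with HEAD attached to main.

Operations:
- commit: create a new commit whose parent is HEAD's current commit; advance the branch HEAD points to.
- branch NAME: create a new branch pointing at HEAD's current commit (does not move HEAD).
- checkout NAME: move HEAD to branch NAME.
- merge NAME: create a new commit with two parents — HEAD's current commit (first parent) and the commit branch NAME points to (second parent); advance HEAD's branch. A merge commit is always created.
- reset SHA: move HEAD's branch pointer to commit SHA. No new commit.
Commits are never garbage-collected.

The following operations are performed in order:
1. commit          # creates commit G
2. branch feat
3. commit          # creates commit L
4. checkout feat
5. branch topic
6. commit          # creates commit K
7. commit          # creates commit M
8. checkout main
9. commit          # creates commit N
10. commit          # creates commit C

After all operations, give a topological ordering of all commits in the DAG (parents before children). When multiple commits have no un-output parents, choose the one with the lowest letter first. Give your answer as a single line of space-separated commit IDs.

Answer: A G K L M N C

Derivation:
After op 1 (commit): HEAD=main@G [main=G]
After op 2 (branch): HEAD=main@G [feat=G main=G]
After op 3 (commit): HEAD=main@L [feat=G main=L]
After op 4 (checkout): HEAD=feat@G [feat=G main=L]
After op 5 (branch): HEAD=feat@G [feat=G main=L topic=G]
After op 6 (commit): HEAD=feat@K [feat=K main=L topic=G]
After op 7 (commit): HEAD=feat@M [feat=M main=L topic=G]
After op 8 (checkout): HEAD=main@L [feat=M main=L topic=G]
After op 9 (commit): HEAD=main@N [feat=M main=N topic=G]
After op 10 (commit): HEAD=main@C [feat=M main=C topic=G]
commit A: parents=[]
commit C: parents=['N']
commit G: parents=['A']
commit K: parents=['G']
commit L: parents=['G']
commit M: parents=['K']
commit N: parents=['L']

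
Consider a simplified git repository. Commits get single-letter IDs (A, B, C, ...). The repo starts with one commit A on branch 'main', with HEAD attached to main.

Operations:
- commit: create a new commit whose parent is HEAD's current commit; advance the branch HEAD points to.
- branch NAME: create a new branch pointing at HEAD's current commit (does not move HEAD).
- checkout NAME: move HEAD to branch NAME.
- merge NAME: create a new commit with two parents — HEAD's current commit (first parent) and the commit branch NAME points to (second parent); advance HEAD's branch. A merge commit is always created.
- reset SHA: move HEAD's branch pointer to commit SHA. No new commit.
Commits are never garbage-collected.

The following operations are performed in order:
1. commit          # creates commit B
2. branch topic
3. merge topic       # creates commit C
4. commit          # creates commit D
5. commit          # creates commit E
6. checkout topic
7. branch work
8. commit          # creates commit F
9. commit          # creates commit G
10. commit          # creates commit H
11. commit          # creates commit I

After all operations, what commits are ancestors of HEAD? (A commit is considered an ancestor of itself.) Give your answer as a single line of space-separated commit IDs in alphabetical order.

Answer: A B F G H I

Derivation:
After op 1 (commit): HEAD=main@B [main=B]
After op 2 (branch): HEAD=main@B [main=B topic=B]
After op 3 (merge): HEAD=main@C [main=C topic=B]
After op 4 (commit): HEAD=main@D [main=D topic=B]
After op 5 (commit): HEAD=main@E [main=E topic=B]
After op 6 (checkout): HEAD=topic@B [main=E topic=B]
After op 7 (branch): HEAD=topic@B [main=E topic=B work=B]
After op 8 (commit): HEAD=topic@F [main=E topic=F work=B]
After op 9 (commit): HEAD=topic@G [main=E topic=G work=B]
After op 10 (commit): HEAD=topic@H [main=E topic=H work=B]
After op 11 (commit): HEAD=topic@I [main=E topic=I work=B]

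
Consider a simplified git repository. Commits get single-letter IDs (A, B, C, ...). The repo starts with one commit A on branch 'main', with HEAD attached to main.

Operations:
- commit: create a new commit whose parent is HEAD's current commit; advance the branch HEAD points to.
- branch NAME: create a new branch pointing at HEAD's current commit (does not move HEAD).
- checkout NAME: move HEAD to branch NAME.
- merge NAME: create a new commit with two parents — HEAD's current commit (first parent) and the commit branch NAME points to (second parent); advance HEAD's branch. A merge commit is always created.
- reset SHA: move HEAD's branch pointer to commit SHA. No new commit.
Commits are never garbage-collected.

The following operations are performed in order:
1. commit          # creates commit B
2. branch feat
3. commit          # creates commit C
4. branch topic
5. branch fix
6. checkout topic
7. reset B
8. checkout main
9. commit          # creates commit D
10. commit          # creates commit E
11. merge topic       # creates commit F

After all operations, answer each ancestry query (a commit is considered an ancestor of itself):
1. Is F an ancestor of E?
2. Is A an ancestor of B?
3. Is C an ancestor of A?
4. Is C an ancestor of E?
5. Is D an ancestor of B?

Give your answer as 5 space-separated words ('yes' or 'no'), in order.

Answer: no yes no yes no

Derivation:
After op 1 (commit): HEAD=main@B [main=B]
After op 2 (branch): HEAD=main@B [feat=B main=B]
After op 3 (commit): HEAD=main@C [feat=B main=C]
After op 4 (branch): HEAD=main@C [feat=B main=C topic=C]
After op 5 (branch): HEAD=main@C [feat=B fix=C main=C topic=C]
After op 6 (checkout): HEAD=topic@C [feat=B fix=C main=C topic=C]
After op 7 (reset): HEAD=topic@B [feat=B fix=C main=C topic=B]
After op 8 (checkout): HEAD=main@C [feat=B fix=C main=C topic=B]
After op 9 (commit): HEAD=main@D [feat=B fix=C main=D topic=B]
After op 10 (commit): HEAD=main@E [feat=B fix=C main=E topic=B]
After op 11 (merge): HEAD=main@F [feat=B fix=C main=F topic=B]
ancestors(E) = {A,B,C,D,E}; F in? no
ancestors(B) = {A,B}; A in? yes
ancestors(A) = {A}; C in? no
ancestors(E) = {A,B,C,D,E}; C in? yes
ancestors(B) = {A,B}; D in? no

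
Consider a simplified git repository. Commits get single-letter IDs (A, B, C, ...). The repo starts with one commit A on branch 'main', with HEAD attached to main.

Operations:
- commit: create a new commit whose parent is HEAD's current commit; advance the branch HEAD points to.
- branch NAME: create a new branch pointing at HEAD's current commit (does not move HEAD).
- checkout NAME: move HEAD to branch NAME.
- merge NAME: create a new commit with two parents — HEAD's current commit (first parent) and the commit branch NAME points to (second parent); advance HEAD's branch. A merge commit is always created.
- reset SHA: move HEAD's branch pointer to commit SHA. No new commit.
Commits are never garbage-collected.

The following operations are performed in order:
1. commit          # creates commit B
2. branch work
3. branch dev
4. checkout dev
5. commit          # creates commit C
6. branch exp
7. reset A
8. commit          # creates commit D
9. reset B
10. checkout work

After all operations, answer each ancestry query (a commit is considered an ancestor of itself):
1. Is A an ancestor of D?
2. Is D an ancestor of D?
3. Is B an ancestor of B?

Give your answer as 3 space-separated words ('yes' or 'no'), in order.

Answer: yes yes yes

Derivation:
After op 1 (commit): HEAD=main@B [main=B]
After op 2 (branch): HEAD=main@B [main=B work=B]
After op 3 (branch): HEAD=main@B [dev=B main=B work=B]
After op 4 (checkout): HEAD=dev@B [dev=B main=B work=B]
After op 5 (commit): HEAD=dev@C [dev=C main=B work=B]
After op 6 (branch): HEAD=dev@C [dev=C exp=C main=B work=B]
After op 7 (reset): HEAD=dev@A [dev=A exp=C main=B work=B]
After op 8 (commit): HEAD=dev@D [dev=D exp=C main=B work=B]
After op 9 (reset): HEAD=dev@B [dev=B exp=C main=B work=B]
After op 10 (checkout): HEAD=work@B [dev=B exp=C main=B work=B]
ancestors(D) = {A,D}; A in? yes
ancestors(D) = {A,D}; D in? yes
ancestors(B) = {A,B}; B in? yes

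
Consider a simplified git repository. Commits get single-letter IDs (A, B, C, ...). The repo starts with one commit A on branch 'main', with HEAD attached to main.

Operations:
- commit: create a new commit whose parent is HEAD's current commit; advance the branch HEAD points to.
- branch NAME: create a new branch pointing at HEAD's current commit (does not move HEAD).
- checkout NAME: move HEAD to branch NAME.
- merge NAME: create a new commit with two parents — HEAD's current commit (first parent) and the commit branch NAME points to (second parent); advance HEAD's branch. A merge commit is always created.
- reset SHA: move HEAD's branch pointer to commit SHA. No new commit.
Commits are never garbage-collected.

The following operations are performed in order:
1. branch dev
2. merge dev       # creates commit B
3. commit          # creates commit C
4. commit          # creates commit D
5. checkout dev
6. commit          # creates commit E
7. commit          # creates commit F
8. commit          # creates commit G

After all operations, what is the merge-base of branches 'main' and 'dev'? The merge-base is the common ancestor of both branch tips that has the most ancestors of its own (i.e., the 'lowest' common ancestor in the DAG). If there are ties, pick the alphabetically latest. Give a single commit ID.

After op 1 (branch): HEAD=main@A [dev=A main=A]
After op 2 (merge): HEAD=main@B [dev=A main=B]
After op 3 (commit): HEAD=main@C [dev=A main=C]
After op 4 (commit): HEAD=main@D [dev=A main=D]
After op 5 (checkout): HEAD=dev@A [dev=A main=D]
After op 6 (commit): HEAD=dev@E [dev=E main=D]
After op 7 (commit): HEAD=dev@F [dev=F main=D]
After op 8 (commit): HEAD=dev@G [dev=G main=D]
ancestors(main=D): ['A', 'B', 'C', 'D']
ancestors(dev=G): ['A', 'E', 'F', 'G']
common: ['A']

Answer: A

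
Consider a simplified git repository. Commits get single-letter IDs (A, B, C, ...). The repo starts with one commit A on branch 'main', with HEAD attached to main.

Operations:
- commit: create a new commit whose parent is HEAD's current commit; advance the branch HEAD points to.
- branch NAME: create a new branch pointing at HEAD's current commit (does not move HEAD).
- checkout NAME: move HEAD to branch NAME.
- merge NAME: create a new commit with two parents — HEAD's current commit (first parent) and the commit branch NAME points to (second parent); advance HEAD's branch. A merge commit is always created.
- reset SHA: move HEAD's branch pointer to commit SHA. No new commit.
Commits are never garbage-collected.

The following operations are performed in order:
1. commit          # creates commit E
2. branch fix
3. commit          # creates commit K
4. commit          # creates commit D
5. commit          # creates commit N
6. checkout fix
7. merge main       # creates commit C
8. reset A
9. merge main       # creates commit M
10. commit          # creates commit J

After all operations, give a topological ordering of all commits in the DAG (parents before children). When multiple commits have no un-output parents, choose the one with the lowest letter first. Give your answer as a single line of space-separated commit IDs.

After op 1 (commit): HEAD=main@E [main=E]
After op 2 (branch): HEAD=main@E [fix=E main=E]
After op 3 (commit): HEAD=main@K [fix=E main=K]
After op 4 (commit): HEAD=main@D [fix=E main=D]
After op 5 (commit): HEAD=main@N [fix=E main=N]
After op 6 (checkout): HEAD=fix@E [fix=E main=N]
After op 7 (merge): HEAD=fix@C [fix=C main=N]
After op 8 (reset): HEAD=fix@A [fix=A main=N]
After op 9 (merge): HEAD=fix@M [fix=M main=N]
After op 10 (commit): HEAD=fix@J [fix=J main=N]
commit A: parents=[]
commit C: parents=['E', 'N']
commit D: parents=['K']
commit E: parents=['A']
commit J: parents=['M']
commit K: parents=['E']
commit M: parents=['A', 'N']
commit N: parents=['D']

Answer: A E K D N C M J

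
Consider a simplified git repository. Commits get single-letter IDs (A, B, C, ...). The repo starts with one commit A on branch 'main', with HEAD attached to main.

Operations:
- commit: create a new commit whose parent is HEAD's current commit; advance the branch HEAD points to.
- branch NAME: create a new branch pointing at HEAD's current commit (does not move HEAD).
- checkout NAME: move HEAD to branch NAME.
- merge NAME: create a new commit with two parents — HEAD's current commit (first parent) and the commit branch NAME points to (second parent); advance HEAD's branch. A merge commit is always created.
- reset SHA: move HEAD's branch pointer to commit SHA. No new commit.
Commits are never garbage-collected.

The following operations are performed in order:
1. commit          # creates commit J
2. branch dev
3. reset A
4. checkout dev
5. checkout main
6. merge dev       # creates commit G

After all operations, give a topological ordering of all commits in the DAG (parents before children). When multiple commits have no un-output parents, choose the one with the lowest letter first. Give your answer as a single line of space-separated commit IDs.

After op 1 (commit): HEAD=main@J [main=J]
After op 2 (branch): HEAD=main@J [dev=J main=J]
After op 3 (reset): HEAD=main@A [dev=J main=A]
After op 4 (checkout): HEAD=dev@J [dev=J main=A]
After op 5 (checkout): HEAD=main@A [dev=J main=A]
After op 6 (merge): HEAD=main@G [dev=J main=G]
commit A: parents=[]
commit G: parents=['A', 'J']
commit J: parents=['A']

Answer: A J G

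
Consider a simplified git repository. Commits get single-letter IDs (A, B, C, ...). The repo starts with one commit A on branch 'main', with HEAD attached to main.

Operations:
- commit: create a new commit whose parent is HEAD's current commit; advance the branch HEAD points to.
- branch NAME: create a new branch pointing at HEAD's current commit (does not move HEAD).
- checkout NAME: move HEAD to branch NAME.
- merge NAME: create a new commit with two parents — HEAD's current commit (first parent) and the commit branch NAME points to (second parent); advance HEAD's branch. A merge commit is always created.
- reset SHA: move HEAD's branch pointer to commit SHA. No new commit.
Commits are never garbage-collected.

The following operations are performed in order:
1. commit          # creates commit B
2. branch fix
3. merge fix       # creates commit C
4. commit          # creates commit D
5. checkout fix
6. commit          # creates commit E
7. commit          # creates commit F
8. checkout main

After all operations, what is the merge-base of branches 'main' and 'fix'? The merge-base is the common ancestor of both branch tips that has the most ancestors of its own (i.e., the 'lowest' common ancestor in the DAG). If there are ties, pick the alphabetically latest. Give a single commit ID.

Answer: B

Derivation:
After op 1 (commit): HEAD=main@B [main=B]
After op 2 (branch): HEAD=main@B [fix=B main=B]
After op 3 (merge): HEAD=main@C [fix=B main=C]
After op 4 (commit): HEAD=main@D [fix=B main=D]
After op 5 (checkout): HEAD=fix@B [fix=B main=D]
After op 6 (commit): HEAD=fix@E [fix=E main=D]
After op 7 (commit): HEAD=fix@F [fix=F main=D]
After op 8 (checkout): HEAD=main@D [fix=F main=D]
ancestors(main=D): ['A', 'B', 'C', 'D']
ancestors(fix=F): ['A', 'B', 'E', 'F']
common: ['A', 'B']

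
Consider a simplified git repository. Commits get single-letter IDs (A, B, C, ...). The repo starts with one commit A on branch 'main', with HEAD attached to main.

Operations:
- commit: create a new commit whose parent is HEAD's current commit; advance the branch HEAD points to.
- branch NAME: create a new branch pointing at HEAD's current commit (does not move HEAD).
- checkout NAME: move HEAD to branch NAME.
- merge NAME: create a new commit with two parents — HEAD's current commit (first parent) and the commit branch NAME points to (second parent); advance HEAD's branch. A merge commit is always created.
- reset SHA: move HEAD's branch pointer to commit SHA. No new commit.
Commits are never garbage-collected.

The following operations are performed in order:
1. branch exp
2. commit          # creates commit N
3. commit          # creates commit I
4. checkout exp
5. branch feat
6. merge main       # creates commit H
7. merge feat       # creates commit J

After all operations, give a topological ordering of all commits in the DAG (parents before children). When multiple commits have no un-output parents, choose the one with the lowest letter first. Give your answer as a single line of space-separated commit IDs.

Answer: A N I H J

Derivation:
After op 1 (branch): HEAD=main@A [exp=A main=A]
After op 2 (commit): HEAD=main@N [exp=A main=N]
After op 3 (commit): HEAD=main@I [exp=A main=I]
After op 4 (checkout): HEAD=exp@A [exp=A main=I]
After op 5 (branch): HEAD=exp@A [exp=A feat=A main=I]
After op 6 (merge): HEAD=exp@H [exp=H feat=A main=I]
After op 7 (merge): HEAD=exp@J [exp=J feat=A main=I]
commit A: parents=[]
commit H: parents=['A', 'I']
commit I: parents=['N']
commit J: parents=['H', 'A']
commit N: parents=['A']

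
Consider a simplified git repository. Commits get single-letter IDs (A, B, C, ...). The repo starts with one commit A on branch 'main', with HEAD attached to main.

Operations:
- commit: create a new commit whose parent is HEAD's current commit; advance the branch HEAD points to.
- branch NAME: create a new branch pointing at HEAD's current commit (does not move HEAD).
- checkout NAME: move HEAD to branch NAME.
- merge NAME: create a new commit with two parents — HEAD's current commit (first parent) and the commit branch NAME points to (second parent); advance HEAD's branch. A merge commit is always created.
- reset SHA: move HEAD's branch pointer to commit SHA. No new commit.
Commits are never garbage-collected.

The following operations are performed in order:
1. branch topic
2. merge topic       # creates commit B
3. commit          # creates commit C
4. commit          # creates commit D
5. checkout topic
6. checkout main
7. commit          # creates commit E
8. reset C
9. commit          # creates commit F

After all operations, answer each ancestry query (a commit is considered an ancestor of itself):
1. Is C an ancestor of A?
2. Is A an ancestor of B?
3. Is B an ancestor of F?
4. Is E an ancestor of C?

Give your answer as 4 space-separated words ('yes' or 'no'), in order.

After op 1 (branch): HEAD=main@A [main=A topic=A]
After op 2 (merge): HEAD=main@B [main=B topic=A]
After op 3 (commit): HEAD=main@C [main=C topic=A]
After op 4 (commit): HEAD=main@D [main=D topic=A]
After op 5 (checkout): HEAD=topic@A [main=D topic=A]
After op 6 (checkout): HEAD=main@D [main=D topic=A]
After op 7 (commit): HEAD=main@E [main=E topic=A]
After op 8 (reset): HEAD=main@C [main=C topic=A]
After op 9 (commit): HEAD=main@F [main=F topic=A]
ancestors(A) = {A}; C in? no
ancestors(B) = {A,B}; A in? yes
ancestors(F) = {A,B,C,F}; B in? yes
ancestors(C) = {A,B,C}; E in? no

Answer: no yes yes no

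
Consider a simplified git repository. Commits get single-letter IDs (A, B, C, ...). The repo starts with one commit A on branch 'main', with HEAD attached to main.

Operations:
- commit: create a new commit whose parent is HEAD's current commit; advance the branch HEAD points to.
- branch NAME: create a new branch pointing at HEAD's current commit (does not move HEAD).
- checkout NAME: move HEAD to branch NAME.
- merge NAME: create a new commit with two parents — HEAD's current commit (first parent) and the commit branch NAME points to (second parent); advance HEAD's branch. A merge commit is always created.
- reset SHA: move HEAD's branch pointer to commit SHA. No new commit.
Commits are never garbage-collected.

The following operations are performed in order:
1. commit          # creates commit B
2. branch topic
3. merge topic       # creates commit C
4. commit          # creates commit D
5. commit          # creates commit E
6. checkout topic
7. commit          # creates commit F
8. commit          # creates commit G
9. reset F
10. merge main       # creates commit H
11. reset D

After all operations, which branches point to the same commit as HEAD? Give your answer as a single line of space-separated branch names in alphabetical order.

Answer: topic

Derivation:
After op 1 (commit): HEAD=main@B [main=B]
After op 2 (branch): HEAD=main@B [main=B topic=B]
After op 3 (merge): HEAD=main@C [main=C topic=B]
After op 4 (commit): HEAD=main@D [main=D topic=B]
After op 5 (commit): HEAD=main@E [main=E topic=B]
After op 6 (checkout): HEAD=topic@B [main=E topic=B]
After op 7 (commit): HEAD=topic@F [main=E topic=F]
After op 8 (commit): HEAD=topic@G [main=E topic=G]
After op 9 (reset): HEAD=topic@F [main=E topic=F]
After op 10 (merge): HEAD=topic@H [main=E topic=H]
After op 11 (reset): HEAD=topic@D [main=E topic=D]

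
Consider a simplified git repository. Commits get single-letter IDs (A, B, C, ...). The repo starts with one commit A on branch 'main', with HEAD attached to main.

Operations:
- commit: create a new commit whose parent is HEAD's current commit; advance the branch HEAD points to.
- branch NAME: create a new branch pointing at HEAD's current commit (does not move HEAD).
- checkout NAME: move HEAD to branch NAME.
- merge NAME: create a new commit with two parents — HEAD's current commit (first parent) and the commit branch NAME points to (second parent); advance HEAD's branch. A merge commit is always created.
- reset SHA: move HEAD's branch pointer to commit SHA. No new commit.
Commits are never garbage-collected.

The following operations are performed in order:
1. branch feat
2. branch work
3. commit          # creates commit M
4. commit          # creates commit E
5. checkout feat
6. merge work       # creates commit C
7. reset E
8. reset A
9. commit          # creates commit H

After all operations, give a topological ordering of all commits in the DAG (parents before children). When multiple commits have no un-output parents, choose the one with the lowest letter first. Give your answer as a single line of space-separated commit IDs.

Answer: A C H M E

Derivation:
After op 1 (branch): HEAD=main@A [feat=A main=A]
After op 2 (branch): HEAD=main@A [feat=A main=A work=A]
After op 3 (commit): HEAD=main@M [feat=A main=M work=A]
After op 4 (commit): HEAD=main@E [feat=A main=E work=A]
After op 5 (checkout): HEAD=feat@A [feat=A main=E work=A]
After op 6 (merge): HEAD=feat@C [feat=C main=E work=A]
After op 7 (reset): HEAD=feat@E [feat=E main=E work=A]
After op 8 (reset): HEAD=feat@A [feat=A main=E work=A]
After op 9 (commit): HEAD=feat@H [feat=H main=E work=A]
commit A: parents=[]
commit C: parents=['A', 'A']
commit E: parents=['M']
commit H: parents=['A']
commit M: parents=['A']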